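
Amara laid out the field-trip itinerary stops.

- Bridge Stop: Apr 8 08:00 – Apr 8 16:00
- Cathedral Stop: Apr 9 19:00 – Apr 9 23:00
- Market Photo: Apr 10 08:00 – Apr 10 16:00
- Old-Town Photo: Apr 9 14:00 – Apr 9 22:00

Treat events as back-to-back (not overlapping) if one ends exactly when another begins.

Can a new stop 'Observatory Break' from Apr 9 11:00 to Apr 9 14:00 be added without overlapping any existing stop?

Yes — the slot is free

Bridge Stop: ends Apr 8 16:00 at or before Observatory Break starts Apr 9 11:00 → clear.
Old-Town Photo: starts Apr 9 14:00 at or after Observatory Break ends Apr 9 14:00 → clear.
Cathedral Stop: starts Apr 9 19:00 at or after Observatory Break ends Apr 9 14:00 → clear.
Market Photo: starts Apr 10 08:00 at or after Observatory Break ends Apr 9 14:00 → clear.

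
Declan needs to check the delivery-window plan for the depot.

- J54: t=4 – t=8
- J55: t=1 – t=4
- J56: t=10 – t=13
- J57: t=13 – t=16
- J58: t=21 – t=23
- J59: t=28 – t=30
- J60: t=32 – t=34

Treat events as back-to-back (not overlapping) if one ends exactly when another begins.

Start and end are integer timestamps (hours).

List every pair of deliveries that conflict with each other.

no conflicts

Sorted by start: J55, J54, J56, J57, J58, J59, J60.
J54 starts exactly when J55 ends (back-to-back, no overlap) — done with J55.
J56 starts after J54 ends — done with J54.
J57 starts exactly when J56 ends (back-to-back, no overlap) — done with J56.
J58 starts after J57 ends — done with J57.
J59 starts after J58 ends — done with J58.
J60 starts after J59 ends.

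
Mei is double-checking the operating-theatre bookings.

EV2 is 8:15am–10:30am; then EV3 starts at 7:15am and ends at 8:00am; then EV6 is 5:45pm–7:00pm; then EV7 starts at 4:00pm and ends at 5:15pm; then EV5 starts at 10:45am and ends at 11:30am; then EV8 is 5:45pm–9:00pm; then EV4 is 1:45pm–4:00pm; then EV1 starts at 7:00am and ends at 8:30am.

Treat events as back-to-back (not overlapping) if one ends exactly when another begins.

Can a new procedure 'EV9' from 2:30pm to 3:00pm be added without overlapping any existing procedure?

No — it overlaps EV4

EV1: ends 8:30am at or before EV9 starts 2:30pm → clear.
EV3: ends 8:00am at or before EV9 starts 2:30pm → clear.
EV2: ends 10:30am at or before EV9 starts 2:30pm → clear.
EV5: ends 11:30am at or before EV9 starts 2:30pm → clear.
EV4: starts 1:45pm before EV9 ends 3:00pm, and ends 4:00pm after EV9 starts 2:30pm → overlap.
EV7: starts 4:00pm at or after EV9 ends 3:00pm → clear.
EV6: starts 5:45pm at or after EV9 ends 3:00pm → clear.
EV8: starts 5:45pm at or after EV9 ends 3:00pm → clear.
EV9 overlaps EV4.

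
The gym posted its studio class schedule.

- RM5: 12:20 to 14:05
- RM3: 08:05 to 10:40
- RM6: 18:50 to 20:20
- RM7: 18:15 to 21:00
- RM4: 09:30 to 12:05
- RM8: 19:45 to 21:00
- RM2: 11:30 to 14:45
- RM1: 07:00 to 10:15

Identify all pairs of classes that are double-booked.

RM1 & RM3, RM1 & RM4, RM2 & RM4, RM2 & RM5, RM3 & RM4, RM6 & RM7, RM6 & RM8, RM7 & RM8

Sorted by start: RM1, RM3, RM4, RM2, RM5, RM7, RM6, RM8.
RM3 starts before RM1 ends → RM1 and RM3 overlap.
RM4 starts before RM1 ends → RM1 and RM4 overlap.
RM2 starts after RM1 ends — done with RM1.
RM4 starts before RM3 ends → RM3 and RM4 overlap.
RM2 starts after RM3 ends — done with RM3.
RM2 starts before RM4 ends → RM4 and RM2 overlap.
RM5 starts after RM4 ends — done with RM4.
RM5 starts before RM2 ends → RM2 and RM5 overlap.
RM7 starts after RM2 ends — done with RM2.
RM7 starts after RM5 ends — done with RM5.
RM6 starts before RM7 ends → RM7 and RM6 overlap.
RM8 starts before RM7 ends → RM7 and RM8 overlap.
RM8 starts before RM6 ends → RM6 and RM8 overlap.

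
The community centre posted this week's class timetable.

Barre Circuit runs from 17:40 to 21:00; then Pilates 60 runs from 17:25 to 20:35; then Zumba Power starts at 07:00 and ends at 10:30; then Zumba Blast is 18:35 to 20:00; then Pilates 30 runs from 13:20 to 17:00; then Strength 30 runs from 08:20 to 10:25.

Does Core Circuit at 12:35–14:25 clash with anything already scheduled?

Yes — it overlaps Pilates 30

Zumba Power: ends 10:30 at or before Core Circuit starts 12:35 → clear.
Strength 30: ends 10:25 at or before Core Circuit starts 12:35 → clear.
Pilates 30: starts 13:20 before Core Circuit ends 14:25, and ends 17:00 after Core Circuit starts 12:35 → overlap.
Pilates 60: starts 17:25 at or after Core Circuit ends 14:25 → clear.
Barre Circuit: starts 17:40 at or after Core Circuit ends 14:25 → clear.
Zumba Blast: starts 18:35 at or after Core Circuit ends 14:25 → clear.
Core Circuit overlaps Pilates 30.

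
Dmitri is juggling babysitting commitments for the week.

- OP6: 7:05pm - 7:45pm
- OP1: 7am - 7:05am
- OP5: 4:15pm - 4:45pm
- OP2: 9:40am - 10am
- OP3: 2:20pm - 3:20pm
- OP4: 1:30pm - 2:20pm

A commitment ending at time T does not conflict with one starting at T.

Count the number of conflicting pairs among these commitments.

Sorted by start: OP1, OP2, OP4, OP3, OP5, OP6.
OP2 starts after OP1 ends; OP1 is clear from here.
OP4 starts after OP2 ends; OP2 is clear from here.
OP3 starts exactly when OP4 ends (back-to-back, no overlap); OP4 is clear from here.
OP5 starts after OP3 ends; OP3 is clear from here.
OP6 starts after OP5 ends.
No pair overlaps.

0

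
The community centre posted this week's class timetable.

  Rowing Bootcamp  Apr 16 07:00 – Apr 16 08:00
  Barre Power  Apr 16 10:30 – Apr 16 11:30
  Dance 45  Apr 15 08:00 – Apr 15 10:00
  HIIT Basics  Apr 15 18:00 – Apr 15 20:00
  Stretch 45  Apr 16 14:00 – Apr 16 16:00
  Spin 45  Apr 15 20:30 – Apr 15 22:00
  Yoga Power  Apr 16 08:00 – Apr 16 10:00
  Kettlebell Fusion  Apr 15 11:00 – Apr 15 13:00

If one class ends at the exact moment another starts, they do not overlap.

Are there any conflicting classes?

Sorted by start: Dance 45, Kettlebell Fusion, HIIT Basics, Spin 45, Rowing Bootcamp, Yoga Power, Barre Power, Stretch 45.
Kettlebell Fusion starts after Dance 45 ends — done with Dance 45.
HIIT Basics starts after Kettlebell Fusion ends — done with Kettlebell Fusion.
Spin 45 starts after HIIT Basics ends — done with HIIT Basics.
Rowing Bootcamp starts after Spin 45 ends — done with Spin 45.
Yoga Power starts exactly when Rowing Bootcamp ends (back-to-back, no overlap) — done with Rowing Bootcamp.
Barre Power starts after Yoga Power ends — done with Yoga Power.
Stretch 45 starts after Barre Power ends.
Every pair is clear; the schedule has no overlaps.

No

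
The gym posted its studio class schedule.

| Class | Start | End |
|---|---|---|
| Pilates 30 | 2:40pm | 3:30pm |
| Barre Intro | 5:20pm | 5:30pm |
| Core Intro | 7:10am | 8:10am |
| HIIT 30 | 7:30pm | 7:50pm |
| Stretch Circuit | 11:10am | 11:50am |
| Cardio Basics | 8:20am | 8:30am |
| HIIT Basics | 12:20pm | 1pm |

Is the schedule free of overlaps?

Sorted by start: Core Intro, Cardio Basics, Stretch Circuit, HIIT Basics, Pilates 30, Barre Intro, HIIT 30.
Cardio Basics starts after Core Intro ends, so Core Intro has no further overlaps.
Stretch Circuit starts after Cardio Basics ends, so Cardio Basics has no further overlaps.
HIIT Basics starts after Stretch Circuit ends, so Stretch Circuit has no further overlaps.
Pilates 30 starts after HIIT Basics ends, so HIIT Basics has no further overlaps.
Barre Intro starts after Pilates 30 ends, so Pilates 30 has no further overlaps.
HIIT 30 starts after Barre Intro ends.
Every pair is clear; the schedule has no overlaps.

Yes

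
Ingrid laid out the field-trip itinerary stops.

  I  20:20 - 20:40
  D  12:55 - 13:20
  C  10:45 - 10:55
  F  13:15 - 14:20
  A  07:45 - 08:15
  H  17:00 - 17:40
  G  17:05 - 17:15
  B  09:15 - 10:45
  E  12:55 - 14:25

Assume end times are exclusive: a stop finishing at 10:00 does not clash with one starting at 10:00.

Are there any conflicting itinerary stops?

Sorted by start: A, B, C, D, E, F, H, G, I.
B starts after A ends — done with A.
C starts exactly when B ends (back-to-back, no overlap) — done with B.
D starts after C ends — done with C.
E starts before D ends → D and E overlap.
That's a conflict, so the schedule is not conflict-free.

Yes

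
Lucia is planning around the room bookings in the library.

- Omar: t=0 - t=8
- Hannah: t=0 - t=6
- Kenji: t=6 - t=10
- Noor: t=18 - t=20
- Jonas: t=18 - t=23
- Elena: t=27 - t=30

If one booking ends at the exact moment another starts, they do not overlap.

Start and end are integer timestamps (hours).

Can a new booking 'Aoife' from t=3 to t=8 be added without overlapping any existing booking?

Omar: starts t=0 before Aoife ends t=8, and ends t=8 after Aoife starts t=3 → overlap.
Hannah: starts t=0 before Aoife ends t=8, and ends t=6 after Aoife starts t=3 → overlap.
Kenji: starts t=6 before Aoife ends t=8, and ends t=10 after Aoife starts t=3 → overlap.
Noor: starts t=18 at or after Aoife ends t=8 → clear.
Jonas: starts t=18 at or after Aoife ends t=8 → clear.
Elena: starts t=27 at or after Aoife ends t=8 → clear.
Aoife overlaps Omar, Hannah, Kenji.

No — it overlaps Hannah, Kenji, Omar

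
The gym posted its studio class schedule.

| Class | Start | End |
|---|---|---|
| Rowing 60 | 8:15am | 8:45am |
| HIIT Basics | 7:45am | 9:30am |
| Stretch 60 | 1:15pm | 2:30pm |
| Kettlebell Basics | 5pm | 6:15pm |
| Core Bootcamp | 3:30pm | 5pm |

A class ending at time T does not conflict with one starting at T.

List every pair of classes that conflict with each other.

Sorted by start: HIIT Basics, Rowing 60, Stretch 60, Core Bootcamp, Kettlebell Basics.
Rowing 60 starts before HIIT Basics ends → HIIT Basics and Rowing 60 overlap.
Stretch 60 starts after HIIT Basics ends; HIIT Basics is clear from here.
Stretch 60 starts after Rowing 60 ends; Rowing 60 is clear from here.
Core Bootcamp starts after Stretch 60 ends; Stretch 60 is clear from here.
Kettlebell Basics starts exactly when Core Bootcamp ends (back-to-back, no overlap).

HIIT Basics & Rowing 60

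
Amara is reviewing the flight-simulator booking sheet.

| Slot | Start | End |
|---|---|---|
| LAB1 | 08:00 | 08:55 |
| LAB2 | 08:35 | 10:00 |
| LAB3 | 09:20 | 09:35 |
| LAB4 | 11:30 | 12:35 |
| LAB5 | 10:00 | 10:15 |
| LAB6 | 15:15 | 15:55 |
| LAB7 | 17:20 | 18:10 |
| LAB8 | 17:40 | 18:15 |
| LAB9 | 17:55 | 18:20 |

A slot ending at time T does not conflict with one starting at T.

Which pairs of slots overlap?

Sorted by start: LAB1, LAB2, LAB3, LAB5, LAB4, LAB6, LAB7, LAB8, LAB9.
LAB2 starts before LAB1 ends → LAB1 and LAB2 overlap.
LAB3 starts after LAB1 ends; LAB1 is clear from here.
LAB3 starts before LAB2 ends → LAB2 and LAB3 overlap.
LAB5 starts exactly when LAB2 ends (back-to-back, no overlap); LAB2 is clear from here.
LAB5 starts after LAB3 ends; LAB3 is clear from here.
LAB4 starts after LAB5 ends; LAB5 is clear from here.
LAB6 starts after LAB4 ends; LAB4 is clear from here.
LAB7 starts after LAB6 ends; LAB6 is clear from here.
LAB8 starts before LAB7 ends → LAB7 and LAB8 overlap.
LAB9 starts before LAB7 ends → LAB7 and LAB9 overlap.
LAB9 starts before LAB8 ends → LAB8 and LAB9 overlap.

LAB1 & LAB2, LAB2 & LAB3, LAB7 & LAB8, LAB7 & LAB9, LAB8 & LAB9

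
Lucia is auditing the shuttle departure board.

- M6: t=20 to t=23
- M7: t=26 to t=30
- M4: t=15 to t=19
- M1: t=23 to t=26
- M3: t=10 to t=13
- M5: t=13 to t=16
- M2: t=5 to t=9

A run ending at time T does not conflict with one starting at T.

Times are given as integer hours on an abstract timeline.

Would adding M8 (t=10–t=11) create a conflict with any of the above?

Yes — it overlaps M3

M2: ends t=9 at or before M8 starts t=10 → clear.
M3: starts t=10 before M8 ends t=11, and ends t=13 after M8 starts t=10 → overlap.
M5: starts t=13 at or after M8 ends t=11 → clear.
M4: starts t=15 at or after M8 ends t=11 → clear.
M6: starts t=20 at or after M8 ends t=11 → clear.
M1: starts t=23 at or after M8 ends t=11 → clear.
M7: starts t=26 at or after M8 ends t=11 → clear.
M8 overlaps M3.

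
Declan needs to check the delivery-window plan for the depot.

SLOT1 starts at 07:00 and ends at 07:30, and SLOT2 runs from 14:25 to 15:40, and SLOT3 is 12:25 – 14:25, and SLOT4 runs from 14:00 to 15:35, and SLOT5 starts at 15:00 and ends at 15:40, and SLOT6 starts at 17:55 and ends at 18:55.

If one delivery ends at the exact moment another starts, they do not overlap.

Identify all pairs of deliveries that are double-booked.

Sorted by start: SLOT1, SLOT3, SLOT4, SLOT2, SLOT5, SLOT6.
SLOT3 starts after SLOT1 ends — done with SLOT1.
SLOT4 starts before SLOT3 ends → SLOT3 and SLOT4 overlap.
SLOT2 starts exactly when SLOT3 ends (back-to-back, no overlap) — done with SLOT3.
SLOT2 starts before SLOT4 ends → SLOT4 and SLOT2 overlap.
SLOT5 starts before SLOT4 ends → SLOT4 and SLOT5 overlap.
SLOT6 starts after SLOT4 ends.
SLOT5 starts before SLOT2 ends → SLOT2 and SLOT5 overlap.
SLOT6 starts after SLOT2 ends.
SLOT6 starts after SLOT5 ends.

SLOT2 & SLOT4, SLOT2 & SLOT5, SLOT3 & SLOT4, SLOT4 & SLOT5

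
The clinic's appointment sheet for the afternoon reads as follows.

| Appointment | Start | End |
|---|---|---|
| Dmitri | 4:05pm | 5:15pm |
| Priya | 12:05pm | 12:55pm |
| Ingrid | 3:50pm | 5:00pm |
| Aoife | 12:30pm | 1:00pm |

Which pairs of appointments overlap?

Sorted by start: Priya, Aoife, Ingrid, Dmitri.
Aoife starts before Priya ends → Priya and Aoife overlap.
Ingrid starts after Priya ends; Priya is clear from here.
Ingrid starts after Aoife ends; Aoife is clear from here.
Dmitri starts before Ingrid ends → Ingrid and Dmitri overlap.

Aoife & Priya, Dmitri & Ingrid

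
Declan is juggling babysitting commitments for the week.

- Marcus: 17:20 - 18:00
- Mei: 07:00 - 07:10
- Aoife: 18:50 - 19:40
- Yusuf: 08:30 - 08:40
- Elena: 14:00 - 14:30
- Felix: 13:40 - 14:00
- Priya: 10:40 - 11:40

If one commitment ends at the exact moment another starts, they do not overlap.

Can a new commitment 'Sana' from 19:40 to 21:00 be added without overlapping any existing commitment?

Mei: ends 07:10 at or before Sana starts 19:40 → clear.
Yusuf: ends 08:40 at or before Sana starts 19:40 → clear.
Priya: ends 11:40 at or before Sana starts 19:40 → clear.
Felix: ends 14:00 at or before Sana starts 19:40 → clear.
Elena: ends 14:30 at or before Sana starts 19:40 → clear.
Marcus: ends 18:00 at or before Sana starts 19:40 → clear.
Aoife: ends 19:40 at or before Sana starts 19:40 → clear.

Yes — the slot is free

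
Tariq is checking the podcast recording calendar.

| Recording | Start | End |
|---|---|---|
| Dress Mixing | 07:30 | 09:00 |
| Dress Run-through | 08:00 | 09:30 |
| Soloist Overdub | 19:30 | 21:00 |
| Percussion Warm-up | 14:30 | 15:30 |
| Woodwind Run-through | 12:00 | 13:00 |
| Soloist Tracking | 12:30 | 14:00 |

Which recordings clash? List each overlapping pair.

Sorted by start: Dress Mixing, Dress Run-through, Woodwind Run-through, Soloist Tracking, Percussion Warm-up, Soloist Overdub.
Dress Run-through starts before Dress Mixing ends → Dress Mixing and Dress Run-through overlap.
Woodwind Run-through starts after Dress Mixing ends — done with Dress Mixing.
Woodwind Run-through starts after Dress Run-through ends — done with Dress Run-through.
Soloist Tracking starts before Woodwind Run-through ends → Woodwind Run-through and Soloist Tracking overlap.
Percussion Warm-up starts after Woodwind Run-through ends — done with Woodwind Run-through.
Percussion Warm-up starts after Soloist Tracking ends — done with Soloist Tracking.
Soloist Overdub starts after Percussion Warm-up ends.

Dress Mixing & Dress Run-through, Soloist Tracking & Woodwind Run-through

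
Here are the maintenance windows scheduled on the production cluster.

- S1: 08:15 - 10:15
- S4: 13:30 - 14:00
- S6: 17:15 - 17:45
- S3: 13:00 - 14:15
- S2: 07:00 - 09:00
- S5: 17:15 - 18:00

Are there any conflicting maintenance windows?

Two intervals overlap when each starts before the other ends.
Sorted by start: S2, S1, S3, S4, S5, S6.
S1 starts before S2 ends → S2 and S1 overlap.
That's a conflict, so the schedule is not conflict-free.

Yes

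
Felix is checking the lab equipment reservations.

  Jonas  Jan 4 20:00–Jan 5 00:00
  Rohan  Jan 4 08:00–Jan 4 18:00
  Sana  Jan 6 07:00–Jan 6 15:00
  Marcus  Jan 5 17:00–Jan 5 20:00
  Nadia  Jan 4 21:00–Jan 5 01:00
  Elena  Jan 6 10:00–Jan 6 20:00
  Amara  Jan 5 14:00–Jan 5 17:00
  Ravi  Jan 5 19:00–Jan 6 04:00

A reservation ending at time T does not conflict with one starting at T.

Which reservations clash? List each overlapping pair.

Elena & Sana, Jonas & Nadia, Marcus & Ravi

Two intervals overlap when each starts before the other ends.
Sorted by start: Rohan, Jonas, Nadia, Amara, Marcus, Ravi, Sana, Elena.
Jonas starts after Rohan ends, so Rohan has no further overlaps.
Nadia starts before Jonas ends → Jonas and Nadia overlap.
Amara starts after Jonas ends, so Jonas has no further overlaps.
Amara starts after Nadia ends, so Nadia has no further overlaps.
Marcus starts exactly when Amara ends (back-to-back, no overlap), so Amara has no further overlaps.
Ravi starts before Marcus ends → Marcus and Ravi overlap.
Sana starts after Marcus ends, so Marcus has no further overlaps.
Sana starts after Ravi ends, so Ravi has no further overlaps.
Elena starts before Sana ends → Sana and Elena overlap.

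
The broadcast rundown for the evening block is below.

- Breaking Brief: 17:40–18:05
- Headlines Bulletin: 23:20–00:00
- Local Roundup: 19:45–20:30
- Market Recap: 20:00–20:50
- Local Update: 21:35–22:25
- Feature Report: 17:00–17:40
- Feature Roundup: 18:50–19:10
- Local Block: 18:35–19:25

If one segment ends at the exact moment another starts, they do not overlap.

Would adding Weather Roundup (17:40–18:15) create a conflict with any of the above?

Yes — it overlaps Breaking Brief

Feature Report: ends 17:40 at or before Weather Roundup starts 17:40 → clear.
Breaking Brief: starts 17:40 before Weather Roundup ends 18:15, and ends 18:05 after Weather Roundup starts 17:40 → overlap.
Local Block: starts 18:35 at or after Weather Roundup ends 18:15 → clear.
Feature Roundup: starts 18:50 at or after Weather Roundup ends 18:15 → clear.
Local Roundup: starts 19:45 at or after Weather Roundup ends 18:15 → clear.
Market Recap: starts 20:00 at or after Weather Roundup ends 18:15 → clear.
Local Update: starts 21:35 at or after Weather Roundup ends 18:15 → clear.
Headlines Bulletin: starts 23:20 at or after Weather Roundup ends 18:15 → clear.
Weather Roundup overlaps Breaking Brief.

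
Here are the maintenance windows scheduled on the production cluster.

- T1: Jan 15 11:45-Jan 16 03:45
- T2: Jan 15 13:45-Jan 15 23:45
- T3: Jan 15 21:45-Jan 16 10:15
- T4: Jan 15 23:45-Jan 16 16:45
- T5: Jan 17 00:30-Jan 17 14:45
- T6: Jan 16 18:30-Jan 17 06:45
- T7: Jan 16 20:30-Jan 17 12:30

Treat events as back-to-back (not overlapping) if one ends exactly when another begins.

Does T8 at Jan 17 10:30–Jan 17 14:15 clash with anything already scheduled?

Yes — it overlaps T5, T7

T1: ends Jan 16 03:45 at or before T8 starts Jan 17 10:30 → clear.
T2: ends Jan 15 23:45 at or before T8 starts Jan 17 10:30 → clear.
T3: ends Jan 16 10:15 at or before T8 starts Jan 17 10:30 → clear.
T4: ends Jan 16 16:45 at or before T8 starts Jan 17 10:30 → clear.
T6: ends Jan 17 06:45 at or before T8 starts Jan 17 10:30 → clear.
T7: starts Jan 16 20:30 before T8 ends Jan 17 14:15, and ends Jan 17 12:30 after T8 starts Jan 17 10:30 → overlap.
T5: starts Jan 17 00:30 before T8 ends Jan 17 14:15, and ends Jan 17 14:45 after T8 starts Jan 17 10:30 → overlap.
T8 overlaps T5, T7.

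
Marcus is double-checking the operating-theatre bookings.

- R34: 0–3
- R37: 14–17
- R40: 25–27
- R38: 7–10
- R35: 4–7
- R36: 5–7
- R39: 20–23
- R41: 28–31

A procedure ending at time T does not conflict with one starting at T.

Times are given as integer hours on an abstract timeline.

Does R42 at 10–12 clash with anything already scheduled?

No — it doesn't clash with anything

R34: ends 3 at or before R42 starts 10 → clear.
R35: ends 7 at or before R42 starts 10 → clear.
R36: ends 7 at or before R42 starts 10 → clear.
R38: ends 10 at or before R42 starts 10 → clear.
R37: starts 14 at or after R42 ends 12 → clear.
R39: starts 20 at or after R42 ends 12 → clear.
R40: starts 25 at or after R42 ends 12 → clear.
R41: starts 28 at or after R42 ends 12 → clear.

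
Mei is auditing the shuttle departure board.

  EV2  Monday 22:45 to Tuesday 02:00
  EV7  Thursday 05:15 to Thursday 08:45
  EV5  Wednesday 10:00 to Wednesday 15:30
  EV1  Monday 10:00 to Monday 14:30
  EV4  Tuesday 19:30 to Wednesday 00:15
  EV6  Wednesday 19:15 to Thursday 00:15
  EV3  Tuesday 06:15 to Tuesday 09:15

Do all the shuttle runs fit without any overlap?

Yes

Sorted by start: EV1, EV2, EV3, EV4, EV5, EV6, EV7.
EV2 starts after EV1 ends, so EV1 has no further overlaps.
EV3 starts after EV2 ends, so EV2 has no further overlaps.
EV4 starts after EV3 ends, so EV3 has no further overlaps.
EV5 starts after EV4 ends, so EV4 has no further overlaps.
EV6 starts after EV5 ends, so EV5 has no further overlaps.
EV7 starts after EV6 ends.
Every pair is clear; the schedule has no overlaps.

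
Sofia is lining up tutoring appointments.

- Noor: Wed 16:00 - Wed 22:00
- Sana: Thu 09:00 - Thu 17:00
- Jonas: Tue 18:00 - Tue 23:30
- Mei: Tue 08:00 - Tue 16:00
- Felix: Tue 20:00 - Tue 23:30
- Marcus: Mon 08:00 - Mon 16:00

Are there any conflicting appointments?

Yes

Two intervals overlap when each starts before the other ends.
Sorted by start: Marcus, Mei, Jonas, Felix, Noor, Sana.
Mei starts after Marcus ends — done with Marcus.
Jonas starts after Mei ends — done with Mei.
Felix starts before Jonas ends → Jonas and Felix overlap.
That's a conflict, so the schedule is not conflict-free.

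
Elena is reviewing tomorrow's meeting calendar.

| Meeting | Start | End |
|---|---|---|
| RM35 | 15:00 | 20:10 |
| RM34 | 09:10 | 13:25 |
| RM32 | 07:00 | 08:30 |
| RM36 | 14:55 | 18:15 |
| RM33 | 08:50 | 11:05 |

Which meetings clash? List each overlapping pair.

RM33 & RM34, RM35 & RM36

Sorted by start: RM32, RM33, RM34, RM36, RM35.
RM33 starts after RM32 ends, so RM32 has no further overlaps.
RM34 starts before RM33 ends → RM33 and RM34 overlap.
RM36 starts after RM33 ends, so RM33 has no further overlaps.
RM36 starts after RM34 ends, so RM34 has no further overlaps.
RM35 starts before RM36 ends → RM36 and RM35 overlap.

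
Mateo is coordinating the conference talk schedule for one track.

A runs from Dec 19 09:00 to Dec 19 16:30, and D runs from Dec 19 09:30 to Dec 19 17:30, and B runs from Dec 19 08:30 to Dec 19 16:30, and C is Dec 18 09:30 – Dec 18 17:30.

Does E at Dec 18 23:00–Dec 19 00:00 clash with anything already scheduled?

No — it doesn't clash with anything

C: ends Dec 18 17:30 at or before E starts Dec 18 23:00 → clear.
B: starts Dec 19 08:30 at or after E ends Dec 19 00:00 → clear.
A: starts Dec 19 09:00 at or after E ends Dec 19 00:00 → clear.
D: starts Dec 19 09:30 at or after E ends Dec 19 00:00 → clear.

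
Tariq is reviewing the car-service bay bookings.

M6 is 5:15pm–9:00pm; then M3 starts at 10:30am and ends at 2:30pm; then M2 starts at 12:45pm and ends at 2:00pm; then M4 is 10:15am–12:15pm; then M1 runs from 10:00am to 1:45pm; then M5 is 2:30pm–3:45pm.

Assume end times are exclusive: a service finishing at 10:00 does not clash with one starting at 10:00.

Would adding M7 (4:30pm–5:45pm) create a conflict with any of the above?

M1: ends 1:45pm at or before M7 starts 4:30pm → clear.
M4: ends 12:15pm at or before M7 starts 4:30pm → clear.
M3: ends 2:30pm at or before M7 starts 4:30pm → clear.
M2: ends 2:00pm at or before M7 starts 4:30pm → clear.
M5: ends 3:45pm at or before M7 starts 4:30pm → clear.
M6: starts 5:15pm before M7 ends 5:45pm, and ends 9:00pm after M7 starts 4:30pm → overlap.
M7 overlaps M6.

Yes — it overlaps M6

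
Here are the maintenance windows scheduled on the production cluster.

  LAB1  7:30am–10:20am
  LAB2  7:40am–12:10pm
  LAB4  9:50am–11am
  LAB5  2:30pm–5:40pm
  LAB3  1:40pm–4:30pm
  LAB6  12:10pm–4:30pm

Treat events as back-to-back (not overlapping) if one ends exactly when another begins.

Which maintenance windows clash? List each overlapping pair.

Sorted by start: LAB1, LAB2, LAB4, LAB6, LAB3, LAB5.
LAB2 starts before LAB1 ends → LAB1 and LAB2 overlap.
LAB4 starts before LAB1 ends → LAB1 and LAB4 overlap.
LAB6 starts after LAB1 ends, so LAB1 has no further overlaps.
LAB4 starts before LAB2 ends → LAB2 and LAB4 overlap.
LAB6 starts exactly when LAB2 ends (back-to-back, no overlap), so LAB2 has no further overlaps.
LAB6 starts after LAB4 ends, so LAB4 has no further overlaps.
LAB3 starts before LAB6 ends → LAB6 and LAB3 overlap.
LAB5 starts before LAB6 ends → LAB6 and LAB5 overlap.
LAB5 starts before LAB3 ends → LAB3 and LAB5 overlap.

LAB1 & LAB2, LAB1 & LAB4, LAB2 & LAB4, LAB3 & LAB5, LAB3 & LAB6, LAB5 & LAB6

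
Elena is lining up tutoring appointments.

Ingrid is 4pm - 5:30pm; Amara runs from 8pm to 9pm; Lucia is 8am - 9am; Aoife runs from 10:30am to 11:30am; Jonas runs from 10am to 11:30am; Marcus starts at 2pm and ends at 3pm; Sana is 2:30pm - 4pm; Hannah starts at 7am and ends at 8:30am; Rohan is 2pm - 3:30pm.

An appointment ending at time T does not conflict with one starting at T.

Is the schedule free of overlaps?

Two intervals overlap when each starts before the other ends.
Sorted by start: Hannah, Lucia, Jonas, Aoife, Marcus, Rohan, Sana, Ingrid, Amara.
Lucia starts before Hannah ends → Hannah and Lucia overlap.
That's a conflict, so the schedule is not conflict-free.

No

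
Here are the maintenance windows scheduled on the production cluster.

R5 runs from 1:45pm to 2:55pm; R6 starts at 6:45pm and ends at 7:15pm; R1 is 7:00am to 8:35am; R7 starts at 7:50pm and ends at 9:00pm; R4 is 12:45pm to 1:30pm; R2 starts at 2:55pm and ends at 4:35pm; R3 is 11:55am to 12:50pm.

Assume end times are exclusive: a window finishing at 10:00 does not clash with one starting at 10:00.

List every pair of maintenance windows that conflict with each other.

Check each pair: they overlap iff neither finishes before the other starts.
Sorted by start: R1, R3, R4, R5, R2, R6, R7.
R3 starts after R1 ends, so nothing later overlaps R1 either.
R4 starts before R3 ends → R3 and R4 overlap.
R5 starts after R3 ends, so nothing later overlaps R3 either.
R5 starts after R4 ends, so nothing later overlaps R4 either.
R2 starts exactly when R5 ends (back-to-back, no overlap), so nothing later overlaps R5 either.
R6 starts after R2 ends, so nothing later overlaps R2 either.
R7 starts after R6 ends.

R3 & R4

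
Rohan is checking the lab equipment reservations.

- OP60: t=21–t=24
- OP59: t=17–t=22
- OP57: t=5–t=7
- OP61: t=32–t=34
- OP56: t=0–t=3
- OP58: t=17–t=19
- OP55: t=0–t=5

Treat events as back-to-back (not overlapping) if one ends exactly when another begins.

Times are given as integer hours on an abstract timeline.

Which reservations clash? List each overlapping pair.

Sorted by start: OP55, OP56, OP57, OP58, OP59, OP60, OP61.
OP56 starts before OP55 ends → OP55 and OP56 overlap.
OP57 starts exactly when OP55 ends (back-to-back, no overlap), so OP55 has no further overlaps.
OP57 starts after OP56 ends, so OP56 has no further overlaps.
OP58 starts after OP57 ends, so OP57 has no further overlaps.
OP59 starts before OP58 ends → OP58 and OP59 overlap.
OP60 starts after OP58 ends, so OP58 has no further overlaps.
OP60 starts before OP59 ends → OP59 and OP60 overlap.
OP61 starts after OP59 ends.
OP61 starts after OP60 ends.

OP55 & OP56, OP58 & OP59, OP59 & OP60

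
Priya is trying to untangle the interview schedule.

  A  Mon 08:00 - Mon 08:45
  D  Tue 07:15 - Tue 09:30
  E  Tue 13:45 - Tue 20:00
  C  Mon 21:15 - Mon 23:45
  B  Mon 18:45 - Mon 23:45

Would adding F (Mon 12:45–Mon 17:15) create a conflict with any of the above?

A: ends Mon 08:45 at or before F starts Mon 12:45 → clear.
B: starts Mon 18:45 at or after F ends Mon 17:15 → clear.
C: starts Mon 21:15 at or after F ends Mon 17:15 → clear.
D: starts Tue 07:15 at or after F ends Mon 17:15 → clear.
E: starts Tue 13:45 at or after F ends Mon 17:15 → clear.

No — it doesn't clash with anything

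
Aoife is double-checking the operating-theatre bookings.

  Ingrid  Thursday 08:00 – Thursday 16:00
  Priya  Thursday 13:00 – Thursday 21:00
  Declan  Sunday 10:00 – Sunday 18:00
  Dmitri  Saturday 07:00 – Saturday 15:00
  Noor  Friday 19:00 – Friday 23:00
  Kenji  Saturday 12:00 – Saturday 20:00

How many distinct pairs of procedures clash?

Sorted by start: Ingrid, Priya, Noor, Dmitri, Kenji, Declan.
Priya starts before Ingrid ends → Ingrid and Priya overlap.
Noor starts after Ingrid ends, so nothing later overlaps Ingrid either.
Noor starts after Priya ends, so nothing later overlaps Priya either.
Dmitri starts after Noor ends, so nothing later overlaps Noor either.
Kenji starts before Dmitri ends → Dmitri and Kenji overlap.
Declan starts after Dmitri ends.
Declan starts after Kenji ends.
Overlapping pairs: Dmitri & Kenji, Ingrid & Priya — 2 in total.

2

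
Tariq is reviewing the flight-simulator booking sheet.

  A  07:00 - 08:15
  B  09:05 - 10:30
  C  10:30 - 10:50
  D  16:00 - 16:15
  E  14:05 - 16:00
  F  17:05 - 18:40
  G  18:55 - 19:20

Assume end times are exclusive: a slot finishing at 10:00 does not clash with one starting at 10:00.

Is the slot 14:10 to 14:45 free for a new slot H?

A: ends 08:15 at or before H starts 14:10 → clear.
B: ends 10:30 at or before H starts 14:10 → clear.
C: ends 10:50 at or before H starts 14:10 → clear.
E: starts 14:05 before H ends 14:45, and ends 16:00 after H starts 14:10 → overlap.
D: starts 16:00 at or after H ends 14:45 → clear.
F: starts 17:05 at or after H ends 14:45 → clear.
G: starts 18:55 at or after H ends 14:45 → clear.
H overlaps E.

No — it overlaps E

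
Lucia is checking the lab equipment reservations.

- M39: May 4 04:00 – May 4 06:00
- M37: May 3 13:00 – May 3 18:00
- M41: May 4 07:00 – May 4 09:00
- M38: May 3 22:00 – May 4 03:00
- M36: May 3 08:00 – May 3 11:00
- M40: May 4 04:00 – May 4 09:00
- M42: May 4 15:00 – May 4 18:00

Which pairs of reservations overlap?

Two intervals overlap when each starts before the other ends.
Sorted by start: M36, M37, M38, M39, M40, M41, M42.
M37 starts after M36 ends — done with M36.
M38 starts after M37 ends — done with M37.
M39 starts after M38 ends — done with M38.
M40 starts before M39 ends → M39 and M40 overlap.
M41 starts after M39 ends — done with M39.
M41 starts before M40 ends → M40 and M41 overlap.
M42 starts after M40 ends.
M42 starts after M41 ends.

M39 & M40, M40 & M41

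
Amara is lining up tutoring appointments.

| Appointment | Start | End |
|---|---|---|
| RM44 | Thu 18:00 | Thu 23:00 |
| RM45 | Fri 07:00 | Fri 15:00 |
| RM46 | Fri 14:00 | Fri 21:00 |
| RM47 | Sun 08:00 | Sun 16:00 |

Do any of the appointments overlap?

Sorted by start: RM44, RM45, RM46, RM47.
RM45 starts after RM44 ends — done with RM44.
RM46 starts before RM45 ends → RM45 and RM46 overlap.
That's a conflict, so the schedule is not conflict-free.

Yes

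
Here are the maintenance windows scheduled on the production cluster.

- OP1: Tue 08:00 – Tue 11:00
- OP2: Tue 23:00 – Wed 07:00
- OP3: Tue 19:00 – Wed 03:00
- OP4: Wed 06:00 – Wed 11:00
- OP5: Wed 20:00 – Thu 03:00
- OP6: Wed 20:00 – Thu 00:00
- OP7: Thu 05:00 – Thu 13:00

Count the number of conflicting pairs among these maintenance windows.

Sorted by start: OP1, OP3, OP2, OP4, OP5, OP6, OP7.
OP3 starts after OP1 ends, so OP1 has no further overlaps.
OP2 starts before OP3 ends → OP3 and OP2 overlap.
OP4 starts after OP3 ends, so OP3 has no further overlaps.
OP4 starts before OP2 ends → OP2 and OP4 overlap.
OP5 starts after OP2 ends, so OP2 has no further overlaps.
OP5 starts after OP4 ends, so OP4 has no further overlaps.
OP6 starts before OP5 ends → OP5 and OP6 overlap.
OP7 starts after OP5 ends.
OP7 starts after OP6 ends.
Overlapping pairs: OP2 & OP3, OP2 & OP4, OP5 & OP6 — 3 in total.

3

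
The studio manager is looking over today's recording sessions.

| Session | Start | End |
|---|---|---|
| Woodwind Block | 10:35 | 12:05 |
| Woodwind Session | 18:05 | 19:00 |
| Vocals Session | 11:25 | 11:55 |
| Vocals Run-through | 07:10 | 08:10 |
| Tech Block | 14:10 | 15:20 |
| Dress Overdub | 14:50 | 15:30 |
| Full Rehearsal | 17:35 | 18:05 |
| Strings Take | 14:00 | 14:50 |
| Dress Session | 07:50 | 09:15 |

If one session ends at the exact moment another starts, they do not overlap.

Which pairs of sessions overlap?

Sorted by start: Vocals Run-through, Dress Session, Woodwind Block, Vocals Session, Strings Take, Tech Block, Dress Overdub, Full Rehearsal, Woodwind Session.
Dress Session starts before Vocals Run-through ends → Vocals Run-through and Dress Session overlap.
Woodwind Block starts after Vocals Run-through ends — done with Vocals Run-through.
Woodwind Block starts after Dress Session ends — done with Dress Session.
Vocals Session starts before Woodwind Block ends → Woodwind Block and Vocals Session overlap.
Strings Take starts after Woodwind Block ends — done with Woodwind Block.
Strings Take starts after Vocals Session ends — done with Vocals Session.
Tech Block starts before Strings Take ends → Strings Take and Tech Block overlap.
Dress Overdub starts exactly when Strings Take ends (back-to-back, no overlap) — done with Strings Take.
Dress Overdub starts before Tech Block ends → Tech Block and Dress Overdub overlap.
Full Rehearsal starts after Tech Block ends — done with Tech Block.
Full Rehearsal starts after Dress Overdub ends — done with Dress Overdub.
Woodwind Session starts exactly when Full Rehearsal ends (back-to-back, no overlap).

Dress Overdub & Tech Block, Dress Session & Vocals Run-through, Strings Take & Tech Block, Vocals Session & Woodwind Block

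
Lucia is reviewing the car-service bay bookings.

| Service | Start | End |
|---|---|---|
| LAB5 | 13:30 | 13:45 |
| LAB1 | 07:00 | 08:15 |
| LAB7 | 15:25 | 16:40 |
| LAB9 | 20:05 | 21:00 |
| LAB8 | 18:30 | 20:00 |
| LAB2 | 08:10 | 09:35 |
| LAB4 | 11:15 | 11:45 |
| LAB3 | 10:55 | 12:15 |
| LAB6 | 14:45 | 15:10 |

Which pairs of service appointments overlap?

Sorted by start: LAB1, LAB2, LAB3, LAB4, LAB5, LAB6, LAB7, LAB8, LAB9.
LAB2 starts before LAB1 ends → LAB1 and LAB2 overlap.
LAB3 starts after LAB1 ends — done with LAB1.
LAB3 starts after LAB2 ends — done with LAB2.
LAB4 starts before LAB3 ends → LAB3 and LAB4 overlap.
LAB5 starts after LAB3 ends — done with LAB3.
LAB5 starts after LAB4 ends — done with LAB4.
LAB6 starts after LAB5 ends — done with LAB5.
LAB7 starts after LAB6 ends — done with LAB6.
LAB8 starts after LAB7 ends — done with LAB7.
LAB9 starts after LAB8 ends.

LAB1 & LAB2, LAB3 & LAB4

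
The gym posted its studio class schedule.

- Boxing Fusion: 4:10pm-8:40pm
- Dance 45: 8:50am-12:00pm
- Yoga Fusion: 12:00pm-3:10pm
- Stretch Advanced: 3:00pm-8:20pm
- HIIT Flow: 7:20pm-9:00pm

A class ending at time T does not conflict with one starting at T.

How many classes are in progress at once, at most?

3

Sort all start/end points and keep a running count:
8:50am start Dance 45 → 1
12:00pm end Dance 45 → 0
12:00pm start Yoga Fusion → 1
3:00pm start Stretch Advanced → 2
3:10pm end Yoga Fusion → 1
4:10pm start Boxing Fusion → 2
7:20pm start HIIT Flow → 3
8:20pm end Stretch Advanced → 2
8:40pm end Boxing Fusion → 1
9:00pm end HIIT Flow → 0
Peak is 3, at 7:20pm (Boxing Fusion, HIIT Flow, Stretch Advanced).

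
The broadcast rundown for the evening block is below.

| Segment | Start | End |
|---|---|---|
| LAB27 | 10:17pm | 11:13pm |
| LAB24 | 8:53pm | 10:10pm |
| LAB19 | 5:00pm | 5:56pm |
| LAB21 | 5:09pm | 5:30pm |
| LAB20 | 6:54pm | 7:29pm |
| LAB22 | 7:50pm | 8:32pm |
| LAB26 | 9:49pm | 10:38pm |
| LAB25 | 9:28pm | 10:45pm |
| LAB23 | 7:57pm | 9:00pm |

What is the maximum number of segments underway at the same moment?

Sweep the timeline, counting +1 at each start and −1 at each end (ends before starts at a tie):
5:00pm start LAB19 → 1
5:09pm start LAB21 → 2
5:30pm end LAB21 → 1
5:56pm end LAB19 → 0
6:54pm start LAB20 → 1
7:29pm end LAB20 → 0
7:50pm start LAB22 → 1
7:57pm start LAB23 → 2
8:32pm end LAB22 → 1
8:53pm start LAB24 → 2
9:00pm end LAB23 → 1
9:28pm start LAB25 → 2
9:49pm start LAB26 → 3
10:10pm end LAB24 → 2
10:17pm start LAB27 → 3
10:38pm end LAB26 → 2
10:45pm end LAB25 → 1
11:13pm end LAB27 → 0
Peak is 3, at 9:49pm (LAB24, LAB25, LAB26).

3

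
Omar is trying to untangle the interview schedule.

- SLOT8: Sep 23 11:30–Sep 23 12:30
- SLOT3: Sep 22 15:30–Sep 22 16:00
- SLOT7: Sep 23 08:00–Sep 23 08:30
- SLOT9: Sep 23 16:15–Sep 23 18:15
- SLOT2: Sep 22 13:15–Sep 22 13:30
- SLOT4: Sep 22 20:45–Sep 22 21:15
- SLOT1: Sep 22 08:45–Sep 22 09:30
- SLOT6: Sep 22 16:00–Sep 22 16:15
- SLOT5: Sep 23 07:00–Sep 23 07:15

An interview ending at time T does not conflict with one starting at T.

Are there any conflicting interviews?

No

Sorted by start: SLOT1, SLOT2, SLOT3, SLOT6, SLOT4, SLOT5, SLOT7, SLOT8, SLOT9.
SLOT2 starts after SLOT1 ends, so SLOT1 has no further overlaps.
SLOT3 starts after SLOT2 ends, so SLOT2 has no further overlaps.
SLOT6 starts exactly when SLOT3 ends (back-to-back, no overlap), so SLOT3 has no further overlaps.
SLOT4 starts after SLOT6 ends, so SLOT6 has no further overlaps.
SLOT5 starts after SLOT4 ends, so SLOT4 has no further overlaps.
SLOT7 starts after SLOT5 ends, so SLOT5 has no further overlaps.
SLOT8 starts after SLOT7 ends, so SLOT7 has no further overlaps.
SLOT9 starts after SLOT8 ends.
Every pair is clear; the schedule has no overlaps.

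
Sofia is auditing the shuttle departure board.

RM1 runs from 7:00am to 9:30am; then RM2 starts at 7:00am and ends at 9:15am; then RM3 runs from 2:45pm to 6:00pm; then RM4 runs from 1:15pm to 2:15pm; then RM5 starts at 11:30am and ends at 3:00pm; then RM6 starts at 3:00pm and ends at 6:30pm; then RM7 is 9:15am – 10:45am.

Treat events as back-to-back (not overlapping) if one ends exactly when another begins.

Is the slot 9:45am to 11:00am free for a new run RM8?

RM1: ends 9:30am at or before RM8 starts 9:45am → clear.
RM2: ends 9:15am at or before RM8 starts 9:45am → clear.
RM7: starts 9:15am before RM8 ends 11:00am, and ends 10:45am after RM8 starts 9:45am → overlap.
RM5: starts 11:30am at or after RM8 ends 11:00am → clear.
RM4: starts 1:15pm at or after RM8 ends 11:00am → clear.
RM3: starts 2:45pm at or after RM8 ends 11:00am → clear.
RM6: starts 3:00pm at or after RM8 ends 11:00am → clear.
RM8 overlaps RM7.

No — it overlaps RM7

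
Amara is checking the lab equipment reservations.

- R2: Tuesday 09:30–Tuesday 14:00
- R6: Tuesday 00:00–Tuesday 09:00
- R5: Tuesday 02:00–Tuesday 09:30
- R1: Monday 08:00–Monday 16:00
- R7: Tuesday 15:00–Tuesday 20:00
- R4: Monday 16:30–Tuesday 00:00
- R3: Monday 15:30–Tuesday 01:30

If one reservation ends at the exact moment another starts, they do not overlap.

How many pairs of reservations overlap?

4

Sorted by start: R1, R3, R4, R6, R5, R2, R7.
R3 starts before R1 ends → R1 and R3 overlap.
R4 starts after R1 ends; R1 is clear from here.
R4 starts before R3 ends → R3 and R4 overlap.
R6 starts before R3 ends → R3 and R6 overlap.
R5 starts after R3 ends; R3 is clear from here.
R6 starts exactly when R4 ends (back-to-back, no overlap); R4 is clear from here.
R5 starts before R6 ends → R6 and R5 overlap.
R2 starts after R6 ends; R6 is clear from here.
R2 starts exactly when R5 ends (back-to-back, no overlap); R5 is clear from here.
R7 starts after R2 ends.
Overlapping pairs: R1 & R3, R3 & R4, R3 & R6, R5 & R6 — 4 in total.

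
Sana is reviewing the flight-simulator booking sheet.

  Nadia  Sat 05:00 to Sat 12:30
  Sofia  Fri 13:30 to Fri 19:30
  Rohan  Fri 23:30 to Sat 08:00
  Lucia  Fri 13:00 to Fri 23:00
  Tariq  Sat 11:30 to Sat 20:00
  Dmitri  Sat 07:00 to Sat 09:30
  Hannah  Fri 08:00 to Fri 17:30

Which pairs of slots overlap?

Dmitri & Nadia, Dmitri & Rohan, Hannah & Lucia, Hannah & Sofia, Lucia & Sofia, Nadia & Rohan, Nadia & Tariq

Sorted by start: Hannah, Lucia, Sofia, Rohan, Nadia, Dmitri, Tariq.
Lucia starts before Hannah ends → Hannah and Lucia overlap.
Sofia starts before Hannah ends → Hannah and Sofia overlap.
Rohan starts after Hannah ends; Hannah is clear from here.
Sofia starts before Lucia ends → Lucia and Sofia overlap.
Rohan starts after Lucia ends; Lucia is clear from here.
Rohan starts after Sofia ends; Sofia is clear from here.
Nadia starts before Rohan ends → Rohan and Nadia overlap.
Dmitri starts before Rohan ends → Rohan and Dmitri overlap.
Tariq starts after Rohan ends.
Dmitri starts before Nadia ends → Nadia and Dmitri overlap.
Tariq starts before Nadia ends → Nadia and Tariq overlap.
Tariq starts after Dmitri ends.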